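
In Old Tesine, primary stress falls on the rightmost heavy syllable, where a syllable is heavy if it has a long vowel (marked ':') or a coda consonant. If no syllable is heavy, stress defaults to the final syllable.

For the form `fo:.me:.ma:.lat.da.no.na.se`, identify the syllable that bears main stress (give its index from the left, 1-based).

4

Weights: 1 fo: H, 2 me: H, 3 ma: H, 4 lat H, 5 da L, 6 no L, 7 na L, 8 se L.
Heavy syllables in the domain: 1, 2, 3, 4. The rightmost is syllable 4 (lat).
Primary stress: syllable 4 → fo:.me:.ma:.ˈlat.da.no.na.se.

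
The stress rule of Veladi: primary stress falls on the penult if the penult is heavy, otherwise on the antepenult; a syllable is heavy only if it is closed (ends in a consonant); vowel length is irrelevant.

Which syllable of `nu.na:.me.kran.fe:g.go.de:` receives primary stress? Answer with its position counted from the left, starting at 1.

5

Weights: 5 fe:g H, 6 go L, 7 de: L.
The penult (syllable 6, go) is light, so stress falls on the antepenult (syllable 5, fe:g).
Primary stress: syllable 5 → nu.na:.me.kran.ˈfe:g.go.de:.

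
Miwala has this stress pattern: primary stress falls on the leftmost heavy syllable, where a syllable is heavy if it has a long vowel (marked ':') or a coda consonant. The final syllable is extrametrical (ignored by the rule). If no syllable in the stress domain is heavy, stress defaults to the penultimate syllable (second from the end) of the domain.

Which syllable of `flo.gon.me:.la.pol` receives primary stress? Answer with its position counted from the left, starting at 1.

The final syllable (5, pol) is extrametrical; the stress domain is syllables 1–4.
Weights: 1 flo L, 2 gon H, 3 me: H, 4 la L.
Heavy syllables in the domain: 2, 3. The leftmost is syllable 2 (gon).
Primary stress: syllable 2 → flo.ˈgon.me:.la.pol.

2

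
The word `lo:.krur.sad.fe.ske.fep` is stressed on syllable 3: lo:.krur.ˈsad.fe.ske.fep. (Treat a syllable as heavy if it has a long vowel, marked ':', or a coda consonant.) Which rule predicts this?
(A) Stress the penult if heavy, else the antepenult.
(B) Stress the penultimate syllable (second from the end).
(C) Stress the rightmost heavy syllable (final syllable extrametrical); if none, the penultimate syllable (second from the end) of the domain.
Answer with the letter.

Rule A → syllable 4 (observed: 3).
Rule B → syllable 5 (observed: 3).
Rule C → syllable 3 ✓.

C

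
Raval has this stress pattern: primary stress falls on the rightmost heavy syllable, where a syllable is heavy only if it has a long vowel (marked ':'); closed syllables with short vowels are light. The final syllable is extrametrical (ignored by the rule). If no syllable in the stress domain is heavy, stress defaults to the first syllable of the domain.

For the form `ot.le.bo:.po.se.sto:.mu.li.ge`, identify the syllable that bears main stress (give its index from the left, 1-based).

The final syllable (9, ge) is extrametrical; the stress domain is syllables 1–8.
Weights: 1 ot L, 2 le L, 3 bo: H, 4 po L, 5 se L, 6 sto: H, 7 mu L, 8 li L.
Heavy syllables in the domain: 3, 6. The rightmost is syllable 6 (sto:).
Primary stress: syllable 6 → ot.le.bo:.po.se.ˈsto:.mu.li.ge.

6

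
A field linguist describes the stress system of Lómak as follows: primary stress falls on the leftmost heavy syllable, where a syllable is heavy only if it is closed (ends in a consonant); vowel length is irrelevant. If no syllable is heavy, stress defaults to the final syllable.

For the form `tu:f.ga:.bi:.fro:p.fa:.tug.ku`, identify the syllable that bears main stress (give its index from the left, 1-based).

1

Weights: 1 tu:f H, 2 ga: L, 3 bi: L, 4 fro:p H, 5 fa: L, 6 tug H, 7 ku L.
Heavy syllables in the domain: 1, 4, 6. The leftmost is syllable 1 (tu:f).
Primary stress: syllable 1 → ˈtu:f.ga:.bi:.fro:p.fa:.tug.ku.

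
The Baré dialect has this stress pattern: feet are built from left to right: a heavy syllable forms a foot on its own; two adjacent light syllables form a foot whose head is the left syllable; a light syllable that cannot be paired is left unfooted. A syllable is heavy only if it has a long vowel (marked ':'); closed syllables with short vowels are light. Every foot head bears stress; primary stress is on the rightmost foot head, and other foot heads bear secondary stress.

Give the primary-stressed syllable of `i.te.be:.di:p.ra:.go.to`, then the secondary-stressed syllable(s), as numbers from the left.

Weights: 1 i L, 2 te L, 3 be: H, 4 di:p H, 5 ra: H, 6 go L, 7 to L.
Parse left to right (heavy = foot alone; LL = one foot; stranded L unfooted): (ˈi.te) (ˈbe:) (ˈdi:p) (ˈra:) (ˈgo.to).
Foot heads: 1, 3, 4, 5, 6.
Primary stress on the rightmost head = syllable 6.
Secondary stress on 1, 3, 4, 5: ˌi.te.ˌbe:.ˌdi:p.ˌra:.ˈgo.to.

primary 6, secondary 1, 3, 4, 5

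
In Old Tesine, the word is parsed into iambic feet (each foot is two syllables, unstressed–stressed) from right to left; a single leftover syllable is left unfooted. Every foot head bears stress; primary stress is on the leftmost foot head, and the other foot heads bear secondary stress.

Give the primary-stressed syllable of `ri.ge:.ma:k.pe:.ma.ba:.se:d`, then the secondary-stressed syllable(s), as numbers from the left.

Parse right to left into iambic (σˈσ) feet: ri (ge:.ˈma:k) (pe:.ˈma) (ba:.ˈse:d). Syllable 1 is left unfooted.
Foot heads (stressed positions): 3, 5, 7.
End Rule Leftmost: primary stress on the leftmost head = syllable 3.
Secondary stress on 5, 7: ri.ge:.ˈma:k.pe:.ˌma.ba:.ˌse:d.

primary 3, secondary 5, 7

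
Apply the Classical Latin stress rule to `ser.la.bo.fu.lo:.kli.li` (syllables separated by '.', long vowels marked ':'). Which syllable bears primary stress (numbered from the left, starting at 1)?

5

Classical Latin: stress the penult if heavy (long vowel or closed), else the antepenult.
Weights: 5 lo: H, 6 kli L, 7 li L.
The penult (syllable 6, kli) is light, so stress falls on the antepenult (syllable 5, lo:).
Stress on syllable 5: ser.la.bo.fu.ˈlo:.kli.li.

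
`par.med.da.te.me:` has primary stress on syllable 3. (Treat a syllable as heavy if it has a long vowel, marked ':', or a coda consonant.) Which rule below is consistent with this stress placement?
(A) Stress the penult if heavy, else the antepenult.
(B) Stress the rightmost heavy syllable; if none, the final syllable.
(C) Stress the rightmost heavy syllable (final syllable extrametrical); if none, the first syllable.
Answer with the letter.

A

Rule A → syllable 3 ✓.
Rule B → syllable 5 (observed: 3).
Rule C → syllable 2 (observed: 3).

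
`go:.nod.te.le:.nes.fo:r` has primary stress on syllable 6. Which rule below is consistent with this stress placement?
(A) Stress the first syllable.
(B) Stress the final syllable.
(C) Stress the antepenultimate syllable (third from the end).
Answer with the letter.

Rule A → syllable 1 (observed: 6).
Rule B → syllable 6 ✓.
Rule C → syllable 4 (observed: 6).

B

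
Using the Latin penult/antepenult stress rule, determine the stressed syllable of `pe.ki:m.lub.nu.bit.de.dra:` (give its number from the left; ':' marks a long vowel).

Classical Latin: stress the penult if heavy (long vowel or closed), else the antepenult.
Weights: 5 bit H, 6 de L, 7 dra: H.
The penult (syllable 6, de) is light, so stress falls on the antepenult (syllable 5, bit).
Stress on syllable 5: pe.ki:m.lub.nu.ˈbit.de.dra:.

5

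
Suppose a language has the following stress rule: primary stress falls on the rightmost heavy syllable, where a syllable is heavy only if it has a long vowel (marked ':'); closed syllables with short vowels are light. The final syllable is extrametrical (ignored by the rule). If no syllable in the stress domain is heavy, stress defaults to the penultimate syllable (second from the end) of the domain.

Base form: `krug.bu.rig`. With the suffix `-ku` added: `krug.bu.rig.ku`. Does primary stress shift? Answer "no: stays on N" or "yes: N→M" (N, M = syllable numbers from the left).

Base `krug.bu.rig` (3 syllables):
  The final syllable (3, rig) is extrametrical; the stress domain is syllables 1–2.
  Weights: 1 krug L, 2 bu L.
  No heavy syllable in the domain; default to the penultimate syllable (second from the end) of the domain = syllable 1.
  → primary stress on syllable 1.
Suffixed `krug.bu.rig.ku` (4 syllables):
  The final syllable (4, ku) is extrametrical; the stress domain is syllables 1–3.
  Weights: 1 krug L, 2 bu L, 3 rig L.
  No heavy syllable in the domain; default to the penultimate syllable (second from the end) of the domain = syllable 2.
  → primary stress on syllable 2.

yes: 1→2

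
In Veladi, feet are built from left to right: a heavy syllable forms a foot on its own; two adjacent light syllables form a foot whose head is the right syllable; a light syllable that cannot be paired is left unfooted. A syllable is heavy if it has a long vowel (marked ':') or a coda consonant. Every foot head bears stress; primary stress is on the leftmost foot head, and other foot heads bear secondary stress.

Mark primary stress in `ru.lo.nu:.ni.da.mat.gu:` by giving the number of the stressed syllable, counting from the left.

2

Weights: 1 ru L, 2 lo L, 3 nu: H, 4 ni L, 5 da L, 6 mat H, 7 gu: H.
Parse left to right (heavy = foot alone; LL = one foot; stranded L unfooted): (ru.ˈlo) (ˈnu:) (ni.ˈda) (ˈmat) (ˈgu:).
Foot heads: 2, 3, 5, 6, 7.
Primary stress on the leftmost head = syllable 2.
Primary stress: syllable 2 → ru.ˈlo.nu:.ni.da.mat.gu:.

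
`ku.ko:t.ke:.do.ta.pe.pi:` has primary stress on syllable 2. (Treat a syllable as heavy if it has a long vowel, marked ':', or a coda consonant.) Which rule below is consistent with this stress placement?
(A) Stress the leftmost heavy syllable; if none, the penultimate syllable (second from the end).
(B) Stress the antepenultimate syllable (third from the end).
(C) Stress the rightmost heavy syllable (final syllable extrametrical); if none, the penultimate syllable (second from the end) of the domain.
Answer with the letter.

Rule A → syllable 2 ✓.
Rule B → syllable 5 (observed: 2).
Rule C → syllable 3 (observed: 2).

A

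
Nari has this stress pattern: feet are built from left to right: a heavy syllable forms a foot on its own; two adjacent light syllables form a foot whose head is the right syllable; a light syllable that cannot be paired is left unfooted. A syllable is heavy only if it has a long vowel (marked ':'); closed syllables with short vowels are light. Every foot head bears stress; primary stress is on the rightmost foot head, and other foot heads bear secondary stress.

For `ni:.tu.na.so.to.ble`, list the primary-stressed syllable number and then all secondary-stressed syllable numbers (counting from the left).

primary 5, secondary 1, 3

Weights: 1 ni: H, 2 tu L, 3 na L, 4 so L, 5 to L, 6 ble L.
Parse left to right (heavy = foot alone; LL = one foot; stranded L unfooted): (ˈni:) (tu.ˈna) (so.ˈto) ble.
Foot heads: 1, 3, 5.
Primary stress on the rightmost head = syllable 5.
Secondary stress on 1, 3: ˌni:.tu.ˌna.so.ˈto.ble.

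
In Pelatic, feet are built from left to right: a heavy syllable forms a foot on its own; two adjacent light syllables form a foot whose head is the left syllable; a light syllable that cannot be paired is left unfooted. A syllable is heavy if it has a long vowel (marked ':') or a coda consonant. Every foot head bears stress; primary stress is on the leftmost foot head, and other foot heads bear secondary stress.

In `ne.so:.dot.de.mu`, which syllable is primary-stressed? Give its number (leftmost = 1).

2

Weights: 1 ne L, 2 so: H, 3 dot H, 4 de L, 5 mu L.
Parse left to right (heavy = foot alone; LL = one foot; stranded L unfooted): ne (ˈso:) (ˈdot) (ˈde.mu).
Foot heads: 2, 3, 4.
Primary stress on the leftmost head = syllable 2.
Primary stress: syllable 2 → ne.ˈso:.dot.de.mu.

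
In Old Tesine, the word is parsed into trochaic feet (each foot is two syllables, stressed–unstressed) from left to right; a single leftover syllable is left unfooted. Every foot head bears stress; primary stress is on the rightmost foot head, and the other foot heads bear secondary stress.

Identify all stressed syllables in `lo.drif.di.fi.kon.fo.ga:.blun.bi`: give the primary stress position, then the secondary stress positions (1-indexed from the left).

primary 7, secondary 1, 3, 5

Parse left to right into trochaic (ˈσσ) feet: (ˈlo.drif) (ˈdi.fi) (ˈkon.fo) (ˈga:.blun) bi. Syllable 9 is left unfooted.
Foot heads (stressed positions): 1, 3, 5, 7.
End Rule Rightmost: primary stress on the rightmost head = syllable 7.
Secondary stress on 1, 3, 5: ˌlo.drif.ˌdi.fi.ˌkon.fo.ˈga:.blun.bi.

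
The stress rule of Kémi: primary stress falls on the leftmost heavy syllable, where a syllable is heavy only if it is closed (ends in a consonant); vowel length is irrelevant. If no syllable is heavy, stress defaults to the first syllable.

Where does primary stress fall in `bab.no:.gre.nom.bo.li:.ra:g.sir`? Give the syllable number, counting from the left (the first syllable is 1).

Weights: 1 bab H, 2 no: L, 3 gre L, 4 nom H, 5 bo L, 6 li: L, 7 ra:g H, 8 sir H.
Heavy syllables in the domain: 1, 4, 7, 8. The leftmost is syllable 1 (bab).
Primary stress: syllable 1 → ˈbab.no:.gre.nom.bo.li:.ra:g.sir.

1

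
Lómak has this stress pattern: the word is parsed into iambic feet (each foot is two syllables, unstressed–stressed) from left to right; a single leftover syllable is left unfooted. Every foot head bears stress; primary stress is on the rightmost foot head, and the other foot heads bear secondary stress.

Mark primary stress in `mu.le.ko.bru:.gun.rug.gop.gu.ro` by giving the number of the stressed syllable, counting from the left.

8

Parse left to right into iambic (σˈσ) feet: (mu.ˈle) (ko.ˈbru:) (gun.ˈrug) (gop.ˈgu) ro. Syllable 9 is left unfooted.
Foot heads (stressed positions): 2, 4, 6, 8.
End Rule Rightmost: primary stress on the rightmost head = syllable 8.
Primary stress: syllable 8 → mu.le.ko.bru:.gun.rug.gop.ˈgu.ro.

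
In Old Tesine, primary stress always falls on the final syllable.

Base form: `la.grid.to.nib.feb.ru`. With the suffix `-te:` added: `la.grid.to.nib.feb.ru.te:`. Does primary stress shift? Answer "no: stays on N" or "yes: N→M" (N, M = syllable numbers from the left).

yes: 6→7

Base `la.grid.to.nib.feb.ru` (6 syllables):
  The word has 6 syllables; the final syllable is syllable 6 (ru).
  → primary stress on syllable 6.
Suffixed `la.grid.to.nib.feb.ru.te:` (7 syllables):
  The word has 7 syllables; the final syllable is syllable 7 (te:).
  → primary stress on syllable 7.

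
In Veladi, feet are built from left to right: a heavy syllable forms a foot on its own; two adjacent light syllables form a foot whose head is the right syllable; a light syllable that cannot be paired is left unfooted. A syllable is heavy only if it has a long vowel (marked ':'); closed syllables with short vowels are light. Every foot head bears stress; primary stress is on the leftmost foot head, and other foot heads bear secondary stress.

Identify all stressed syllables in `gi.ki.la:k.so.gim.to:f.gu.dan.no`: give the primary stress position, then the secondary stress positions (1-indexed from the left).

primary 2, secondary 3, 5, 6, 8

Weights: 1 gi L, 2 ki L, 3 la:k H, 4 so L, 5 gim L, 6 to:f H, 7 gu L, 8 dan L, 9 no L.
Parse left to right (heavy = foot alone; LL = one foot; stranded L unfooted): (gi.ˈki) (ˈla:k) (so.ˈgim) (ˈto:f) (gu.ˈdan) no.
Foot heads: 2, 3, 5, 6, 8.
Primary stress on the leftmost head = syllable 2.
Secondary stress on 3, 5, 6, 8: gi.ˈki.ˌla:k.so.ˌgim.ˌto:f.gu.ˌdan.no.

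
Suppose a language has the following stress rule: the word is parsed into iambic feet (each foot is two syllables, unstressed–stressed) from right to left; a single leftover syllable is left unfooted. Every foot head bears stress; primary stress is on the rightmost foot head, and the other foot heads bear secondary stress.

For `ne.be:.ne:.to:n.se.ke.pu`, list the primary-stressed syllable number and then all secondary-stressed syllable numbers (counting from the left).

Parse right to left into iambic (σˈσ) feet: ne (be:.ˈne:) (to:n.ˈse) (ke.ˈpu). Syllable 1 is left unfooted.
Foot heads (stressed positions): 3, 5, 7.
End Rule Rightmost: primary stress on the rightmost head = syllable 7.
Secondary stress on 3, 5: ne.be:.ˌne:.to:n.ˌse.ke.ˈpu.

primary 7, secondary 3, 5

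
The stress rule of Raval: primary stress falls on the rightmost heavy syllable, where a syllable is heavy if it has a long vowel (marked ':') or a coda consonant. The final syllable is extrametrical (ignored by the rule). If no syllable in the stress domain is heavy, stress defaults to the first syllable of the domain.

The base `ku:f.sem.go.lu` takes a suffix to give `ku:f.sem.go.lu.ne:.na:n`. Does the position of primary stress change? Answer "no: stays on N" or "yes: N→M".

yes: 2→5

Base `ku:f.sem.go.lu` (4 syllables):
  The final syllable (4, lu) is extrametrical; the stress domain is syllables 1–3.
  Weights: 1 ku:f H, 2 sem H, 3 go L.
  Heavy syllables in the domain: 1, 2. The rightmost is syllable 2 (sem).
  → primary stress on syllable 2.
Suffixed `ku:f.sem.go.lu.ne:.na:n` (6 syllables):
  The final syllable (6, na:n) is extrametrical; the stress domain is syllables 1–5.
  Weights: 1 ku:f H, 2 sem H, 3 go L, 4 lu L, 5 ne: H.
  Heavy syllables in the domain: 1, 2, 5. The rightmost is syllable 5 (ne:).
  → primary stress on syllable 5.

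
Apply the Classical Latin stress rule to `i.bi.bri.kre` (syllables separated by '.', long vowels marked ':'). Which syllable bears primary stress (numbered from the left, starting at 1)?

Classical Latin: stress the penult if heavy (long vowel or closed), else the antepenult.
Weights: 2 bi L, 3 bri L, 4 kre L.
The penult (syllable 3, bri) is light, so stress falls on the antepenult (syllable 2, bi).
Stress on syllable 2: i.ˈbi.bri.kre.

2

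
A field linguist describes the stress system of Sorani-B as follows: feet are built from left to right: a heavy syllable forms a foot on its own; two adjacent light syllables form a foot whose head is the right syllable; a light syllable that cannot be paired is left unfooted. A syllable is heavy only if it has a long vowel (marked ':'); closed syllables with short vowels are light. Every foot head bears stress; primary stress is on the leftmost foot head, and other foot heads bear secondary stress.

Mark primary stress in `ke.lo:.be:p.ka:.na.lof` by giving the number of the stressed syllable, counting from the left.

2

Weights: 1 ke L, 2 lo: H, 3 be:p H, 4 ka: H, 5 na L, 6 lof L.
Parse left to right (heavy = foot alone; LL = one foot; stranded L unfooted): ke (ˈlo:) (ˈbe:p) (ˈka:) (na.ˈlof).
Foot heads: 2, 3, 4, 6.
Primary stress on the leftmost head = syllable 2.
Primary stress: syllable 2 → ke.ˈlo:.be:p.ka:.na.lof.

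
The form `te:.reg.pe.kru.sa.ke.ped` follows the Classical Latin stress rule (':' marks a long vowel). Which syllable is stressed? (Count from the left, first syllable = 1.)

5

Classical Latin: stress the penult if heavy (long vowel or closed), else the antepenult.
Weights: 5 sa L, 6 ke L, 7 ped H.
The penult (syllable 6, ke) is light, so stress falls on the antepenult (syllable 5, sa).
Stress on syllable 5: te:.reg.pe.kru.ˈsa.ke.ped.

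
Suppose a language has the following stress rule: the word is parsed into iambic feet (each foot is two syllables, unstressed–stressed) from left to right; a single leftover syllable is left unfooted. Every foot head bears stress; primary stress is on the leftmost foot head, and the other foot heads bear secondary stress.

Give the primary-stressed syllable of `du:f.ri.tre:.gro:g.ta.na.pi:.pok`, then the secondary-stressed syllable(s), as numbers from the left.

primary 2, secondary 4, 6, 8

Parse left to right into iambic (σˈσ) feet: (du:f.ˈri) (tre:.ˈgro:g) (ta.ˈna) (pi:.ˈpok).
Foot heads (stressed positions): 2, 4, 6, 8.
End Rule Leftmost: primary stress on the leftmost head = syllable 2.
Secondary stress on 4, 6, 8: du:f.ˈri.tre:.ˌgro:g.ta.ˌna.pi:.ˌpok.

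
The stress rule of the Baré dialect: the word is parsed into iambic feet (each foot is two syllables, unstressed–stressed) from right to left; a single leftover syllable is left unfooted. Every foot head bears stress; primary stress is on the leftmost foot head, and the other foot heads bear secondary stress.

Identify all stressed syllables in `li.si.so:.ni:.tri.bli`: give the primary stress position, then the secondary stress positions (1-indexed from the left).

primary 2, secondary 4, 6

Parse right to left into iambic (σˈσ) feet: (li.ˈsi) (so:.ˈni:) (tri.ˈbli).
Foot heads (stressed positions): 2, 4, 6.
End Rule Leftmost: primary stress on the leftmost head = syllable 2.
Secondary stress on 4, 6: li.ˈsi.so:.ˌni:.tri.ˌbli.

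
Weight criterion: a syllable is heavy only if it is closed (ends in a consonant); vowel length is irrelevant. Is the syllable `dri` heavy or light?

light

`dri`: short vowel, open (no coda). Open (no coda) → light.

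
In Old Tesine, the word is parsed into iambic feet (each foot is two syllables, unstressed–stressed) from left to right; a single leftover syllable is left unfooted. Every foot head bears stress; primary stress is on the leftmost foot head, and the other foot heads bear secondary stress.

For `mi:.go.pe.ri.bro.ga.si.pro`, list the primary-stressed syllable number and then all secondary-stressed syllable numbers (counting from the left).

Parse left to right into iambic (σˈσ) feet: (mi:.ˈgo) (pe.ˈri) (bro.ˈga) (si.ˈpro).
Foot heads (stressed positions): 2, 4, 6, 8.
End Rule Leftmost: primary stress on the leftmost head = syllable 2.
Secondary stress on 4, 6, 8: mi:.ˈgo.pe.ˌri.bro.ˌga.si.ˌpro.

primary 2, secondary 4, 6, 8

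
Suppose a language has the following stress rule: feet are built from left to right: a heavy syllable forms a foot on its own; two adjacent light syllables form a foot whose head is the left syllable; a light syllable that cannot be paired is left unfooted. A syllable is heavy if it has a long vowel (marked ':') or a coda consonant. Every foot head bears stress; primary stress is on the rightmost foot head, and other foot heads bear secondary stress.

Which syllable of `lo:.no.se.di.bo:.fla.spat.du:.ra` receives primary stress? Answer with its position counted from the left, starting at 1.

Weights: 1 lo: H, 2 no L, 3 se L, 4 di L, 5 bo: H, 6 fla L, 7 spat H, 8 du: H, 9 ra L.
Parse left to right (heavy = foot alone; LL = one foot; stranded L unfooted): (ˈlo:) (ˈno.se) di (ˈbo:) fla (ˈspat) (ˈdu:) ra.
Foot heads: 1, 2, 5, 7, 8.
Primary stress on the rightmost head = syllable 8.
Primary stress: syllable 8 → lo:.no.se.di.bo:.fla.spat.ˈdu:.ra.

8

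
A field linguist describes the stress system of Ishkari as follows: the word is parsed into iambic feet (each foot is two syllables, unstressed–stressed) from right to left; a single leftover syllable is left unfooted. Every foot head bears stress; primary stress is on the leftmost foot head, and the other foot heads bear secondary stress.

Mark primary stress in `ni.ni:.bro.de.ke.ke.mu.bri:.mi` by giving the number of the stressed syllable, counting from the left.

Parse right to left into iambic (σˈσ) feet: ni (ni:.ˈbro) (de.ˈke) (ke.ˈmu) (bri:.ˈmi). Syllable 1 is left unfooted.
Foot heads (stressed positions): 3, 5, 7, 9.
End Rule Leftmost: primary stress on the leftmost head = syllable 3.
Primary stress: syllable 3 → ni.ni:.ˈbro.de.ke.ke.mu.bri:.mi.

3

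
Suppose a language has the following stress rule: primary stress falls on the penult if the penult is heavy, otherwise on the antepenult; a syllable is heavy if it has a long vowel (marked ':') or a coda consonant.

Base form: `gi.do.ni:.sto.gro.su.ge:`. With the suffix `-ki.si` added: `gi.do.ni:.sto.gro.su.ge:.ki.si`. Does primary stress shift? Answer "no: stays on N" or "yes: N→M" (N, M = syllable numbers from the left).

yes: 5→7

Base `gi.do.ni:.sto.gro.su.ge:` (7 syllables):
  Weights: 5 gro L, 6 su L, 7 ge: H.
  The penult (syllable 6, su) is light, so stress falls on the antepenult (syllable 5, gro).
  → primary stress on syllable 5.
Suffixed `gi.do.ni:.sto.gro.su.ge:.ki.si` (9 syllables):
  Weights: 7 ge: H, 8 ki L, 9 si L.
  The penult (syllable 8, ki) is light, so stress falls on the antepenult (syllable 7, ge:).
  → primary stress on syllable 7.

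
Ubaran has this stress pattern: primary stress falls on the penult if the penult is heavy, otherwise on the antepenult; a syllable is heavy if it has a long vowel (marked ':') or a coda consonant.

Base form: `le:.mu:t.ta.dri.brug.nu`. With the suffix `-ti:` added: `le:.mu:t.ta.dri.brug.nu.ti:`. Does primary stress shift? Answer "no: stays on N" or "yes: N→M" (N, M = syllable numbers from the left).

no: stays on 5

Base `le:.mu:t.ta.dri.brug.nu` (6 syllables):
  Weights: 4 dri L, 5 brug H, 6 nu L.
  The penult (syllable 5, brug) is heavy, so it takes stress.
  → primary stress on syllable 5.
Suffixed `le:.mu:t.ta.dri.brug.nu.ti:` (7 syllables):
  Weights: 5 brug H, 6 nu L, 7 ti: H.
  The penult (syllable 6, nu) is light, so stress falls on the antepenult (syllable 5, brug).
  → primary stress on syllable 5.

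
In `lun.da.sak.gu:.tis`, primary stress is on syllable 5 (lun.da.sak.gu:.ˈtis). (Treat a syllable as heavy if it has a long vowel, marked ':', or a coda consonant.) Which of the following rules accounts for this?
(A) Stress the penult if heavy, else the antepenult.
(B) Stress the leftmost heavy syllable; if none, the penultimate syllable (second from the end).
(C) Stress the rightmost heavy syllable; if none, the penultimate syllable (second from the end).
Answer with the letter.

Rule A → syllable 4 (observed: 5).
Rule B → syllable 1 (observed: 5).
Rule C → syllable 5 ✓.

C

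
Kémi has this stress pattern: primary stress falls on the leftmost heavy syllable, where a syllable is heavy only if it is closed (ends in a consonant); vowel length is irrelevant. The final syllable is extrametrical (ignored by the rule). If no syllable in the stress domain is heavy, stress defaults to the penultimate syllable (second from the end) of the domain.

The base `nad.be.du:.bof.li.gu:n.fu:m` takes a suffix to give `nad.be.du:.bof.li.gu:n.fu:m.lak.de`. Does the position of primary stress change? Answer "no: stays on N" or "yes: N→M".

Base `nad.be.du:.bof.li.gu:n.fu:m` (7 syllables):
  The final syllable (7, fu:m) is extrametrical; the stress domain is syllables 1–6.
  Weights: 1 nad H, 2 be L, 3 du: L, 4 bof H, 5 li L, 6 gu:n H.
  Heavy syllables in the domain: 1, 4, 6. The leftmost is syllable 1 (nad).
  → primary stress on syllable 1.
Suffixed `nad.be.du:.bof.li.gu:n.fu:m.lak.de` (9 syllables):
  The final syllable (9, de) is extrametrical; the stress domain is syllables 1–8.
  Weights: 1 nad H, 2 be L, 3 du: L, 4 bof H, 5 li L, 6 gu:n H, 7 fu:m H, 8 lak H.
  Heavy syllables in the domain: 1, 4, 6, 7, 8. The leftmost is syllable 1 (nad).
  → primary stress on syllable 1.

no: stays on 1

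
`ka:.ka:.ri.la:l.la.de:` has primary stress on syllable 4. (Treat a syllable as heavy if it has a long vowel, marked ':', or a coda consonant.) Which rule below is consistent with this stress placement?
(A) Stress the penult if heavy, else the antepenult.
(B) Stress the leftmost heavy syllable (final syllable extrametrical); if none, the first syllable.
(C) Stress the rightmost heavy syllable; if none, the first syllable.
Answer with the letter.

Rule A → syllable 4 ✓.
Rule B → syllable 1 (observed: 4).
Rule C → syllable 6 (observed: 4).

A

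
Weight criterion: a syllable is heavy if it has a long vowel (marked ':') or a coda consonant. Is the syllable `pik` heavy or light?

`pik`: short vowel, closed (coda /k/). Closed → heavy.

heavy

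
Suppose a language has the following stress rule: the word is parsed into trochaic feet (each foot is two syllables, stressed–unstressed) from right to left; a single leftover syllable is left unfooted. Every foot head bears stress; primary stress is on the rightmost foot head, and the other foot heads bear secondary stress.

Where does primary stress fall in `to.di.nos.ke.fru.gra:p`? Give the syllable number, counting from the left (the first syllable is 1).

Parse right to left into trochaic (ˈσσ) feet: (ˈto.di) (ˈnos.ke) (ˈfru.gra:p).
Foot heads (stressed positions): 1, 3, 5.
End Rule Rightmost: primary stress on the rightmost head = syllable 5.
Primary stress: syllable 5 → to.di.nos.ke.ˈfru.gra:p.

5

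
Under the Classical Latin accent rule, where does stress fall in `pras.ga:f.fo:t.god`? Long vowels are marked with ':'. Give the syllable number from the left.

Classical Latin: stress the penult if heavy (long vowel or closed), else the antepenult.
Weights: 2 ga:f H, 3 fo:t H, 4 god H.
The penult (syllable 3, fo:t) is heavy, so it takes stress.
Stress on syllable 3: pras.ga:f.ˈfo:t.god.

3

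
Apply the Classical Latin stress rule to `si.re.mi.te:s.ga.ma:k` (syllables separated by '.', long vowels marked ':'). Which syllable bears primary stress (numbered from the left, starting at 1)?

4

Classical Latin: stress the penult if heavy (long vowel or closed), else the antepenult.
Weights: 4 te:s H, 5 ga L, 6 ma:k H.
The penult (syllable 5, ga) is light, so stress falls on the antepenult (syllable 4, te:s).
Stress on syllable 4: si.re.mi.ˈte:s.ga.ma:k.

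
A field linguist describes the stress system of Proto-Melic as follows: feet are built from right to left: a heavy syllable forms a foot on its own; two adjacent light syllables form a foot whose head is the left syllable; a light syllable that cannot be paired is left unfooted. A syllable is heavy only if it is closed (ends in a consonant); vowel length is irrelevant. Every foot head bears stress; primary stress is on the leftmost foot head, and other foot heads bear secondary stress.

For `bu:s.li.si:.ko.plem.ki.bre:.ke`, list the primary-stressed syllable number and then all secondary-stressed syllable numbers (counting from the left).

Weights: 1 bu:s H, 2 li L, 3 si: L, 4 ko L, 5 plem H, 6 ki L, 7 bre: L, 8 ke L.
Parse right to left (heavy = foot alone; LL = one foot; stranded L unfooted): (ˈbu:s) li (ˈsi:.ko) (ˈplem) ki (ˈbre:.ke).
Foot heads: 1, 3, 5, 7.
Primary stress on the leftmost head = syllable 1.
Secondary stress on 3, 5, 7: ˈbu:s.li.ˌsi:.ko.ˌplem.ki.ˌbre:.ke.

primary 1, secondary 3, 5, 7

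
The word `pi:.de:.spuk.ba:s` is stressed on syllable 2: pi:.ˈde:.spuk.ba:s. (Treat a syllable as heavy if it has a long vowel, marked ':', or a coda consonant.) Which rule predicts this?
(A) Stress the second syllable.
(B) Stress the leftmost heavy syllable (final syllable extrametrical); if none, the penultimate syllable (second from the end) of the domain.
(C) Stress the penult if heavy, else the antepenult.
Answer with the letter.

A

Rule A → syllable 2 ✓.
Rule B → syllable 1 (observed: 2).
Rule C → syllable 3 (observed: 2).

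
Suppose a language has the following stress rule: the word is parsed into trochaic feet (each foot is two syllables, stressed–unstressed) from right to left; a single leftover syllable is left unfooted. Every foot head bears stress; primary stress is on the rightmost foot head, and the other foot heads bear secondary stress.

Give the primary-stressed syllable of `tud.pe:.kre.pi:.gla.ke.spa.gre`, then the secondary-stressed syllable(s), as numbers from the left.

Parse right to left into trochaic (ˈσσ) feet: (ˈtud.pe:) (ˈkre.pi:) (ˈgla.ke) (ˈspa.gre).
Foot heads (stressed positions): 1, 3, 5, 7.
End Rule Rightmost: primary stress on the rightmost head = syllable 7.
Secondary stress on 1, 3, 5: ˌtud.pe:.ˌkre.pi:.ˌgla.ke.ˈspa.gre.

primary 7, secondary 1, 3, 5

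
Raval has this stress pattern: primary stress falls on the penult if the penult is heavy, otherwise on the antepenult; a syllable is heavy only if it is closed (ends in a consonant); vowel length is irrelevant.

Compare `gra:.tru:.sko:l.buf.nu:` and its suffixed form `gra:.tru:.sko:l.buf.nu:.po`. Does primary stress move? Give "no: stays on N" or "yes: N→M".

no: stays on 4

Base `gra:.tru:.sko:l.buf.nu:` (5 syllables):
  Weights: 3 sko:l H, 4 buf H, 5 nu: L.
  The penult (syllable 4, buf) is heavy, so it takes stress.
  → primary stress on syllable 4.
Suffixed `gra:.tru:.sko:l.buf.nu:.po` (6 syllables):
  Weights: 4 buf H, 5 nu: L, 6 po L.
  The penult (syllable 5, nu:) is light, so stress falls on the antepenult (syllable 4, buf).
  → primary stress on syllable 4.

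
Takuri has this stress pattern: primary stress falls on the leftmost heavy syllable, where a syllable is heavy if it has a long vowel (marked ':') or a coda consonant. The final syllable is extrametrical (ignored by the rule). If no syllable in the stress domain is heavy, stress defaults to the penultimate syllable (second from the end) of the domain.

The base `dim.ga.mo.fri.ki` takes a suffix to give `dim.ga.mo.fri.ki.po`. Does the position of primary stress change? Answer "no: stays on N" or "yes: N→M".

no: stays on 1

Base `dim.ga.mo.fri.ki` (5 syllables):
  The final syllable (5, ki) is extrametrical; the stress domain is syllables 1–4.
  Weights: 1 dim H, 2 ga L, 3 mo L, 4 fri L.
  Heavy syllables in the domain: 1. The leftmost is syllable 1 (dim).
  → primary stress on syllable 1.
Suffixed `dim.ga.mo.fri.ki.po` (6 syllables):
  The final syllable (6, po) is extrametrical; the stress domain is syllables 1–5.
  Weights: 1 dim H, 2 ga L, 3 mo L, 4 fri L, 5 ki L.
  Heavy syllables in the domain: 1. The leftmost is syllable 1 (dim).
  → primary stress on syllable 1.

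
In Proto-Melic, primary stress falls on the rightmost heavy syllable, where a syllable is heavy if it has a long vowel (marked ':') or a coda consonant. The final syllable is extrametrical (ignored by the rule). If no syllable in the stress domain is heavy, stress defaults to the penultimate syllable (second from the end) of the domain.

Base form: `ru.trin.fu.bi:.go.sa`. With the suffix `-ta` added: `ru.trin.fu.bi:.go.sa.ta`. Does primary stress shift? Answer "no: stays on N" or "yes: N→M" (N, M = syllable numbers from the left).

Base `ru.trin.fu.bi:.go.sa` (6 syllables):
  The final syllable (6, sa) is extrametrical; the stress domain is syllables 1–5.
  Weights: 1 ru L, 2 trin H, 3 fu L, 4 bi: H, 5 go L.
  Heavy syllables in the domain: 2, 4. The rightmost is syllable 4 (bi:).
  → primary stress on syllable 4.
Suffixed `ru.trin.fu.bi:.go.sa.ta` (7 syllables):
  The final syllable (7, ta) is extrametrical; the stress domain is syllables 1–6.
  Weights: 1 ru L, 2 trin H, 3 fu L, 4 bi: H, 5 go L, 6 sa L.
  Heavy syllables in the domain: 2, 4. The rightmost is syllable 4 (bi:).
  → primary stress on syllable 4.

no: stays on 4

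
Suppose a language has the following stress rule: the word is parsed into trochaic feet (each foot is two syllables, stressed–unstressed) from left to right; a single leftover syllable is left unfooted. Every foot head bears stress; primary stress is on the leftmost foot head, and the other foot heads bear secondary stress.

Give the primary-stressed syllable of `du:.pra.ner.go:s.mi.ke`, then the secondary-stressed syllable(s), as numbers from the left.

primary 1, secondary 3, 5

Parse left to right into trochaic (ˈσσ) feet: (ˈdu:.pra) (ˈner.go:s) (ˈmi.ke).
Foot heads (stressed positions): 1, 3, 5.
End Rule Leftmost: primary stress on the leftmost head = syllable 1.
Secondary stress on 3, 5: ˈdu:.pra.ˌner.go:s.ˌmi.ke.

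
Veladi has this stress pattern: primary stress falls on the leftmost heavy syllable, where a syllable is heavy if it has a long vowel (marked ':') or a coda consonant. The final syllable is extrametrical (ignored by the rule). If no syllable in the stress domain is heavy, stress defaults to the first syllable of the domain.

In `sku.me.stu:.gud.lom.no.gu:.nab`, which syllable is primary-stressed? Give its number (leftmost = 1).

The final syllable (8, nab) is extrametrical; the stress domain is syllables 1–7.
Weights: 1 sku L, 2 me L, 3 stu: H, 4 gud H, 5 lom H, 6 no L, 7 gu: H.
Heavy syllables in the domain: 3, 4, 5, 7. The leftmost is syllable 3 (stu:).
Primary stress: syllable 3 → sku.me.ˈstu:.gud.lom.no.gu:.nab.

3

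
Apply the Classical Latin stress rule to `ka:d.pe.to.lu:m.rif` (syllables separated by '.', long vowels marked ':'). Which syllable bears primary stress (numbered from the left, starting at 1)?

Classical Latin: stress the penult if heavy (long vowel or closed), else the antepenult.
Weights: 3 to L, 4 lu:m H, 5 rif H.
The penult (syllable 4, lu:m) is heavy, so it takes stress.
Stress on syllable 4: ka:d.pe.to.ˈlu:m.rif.

4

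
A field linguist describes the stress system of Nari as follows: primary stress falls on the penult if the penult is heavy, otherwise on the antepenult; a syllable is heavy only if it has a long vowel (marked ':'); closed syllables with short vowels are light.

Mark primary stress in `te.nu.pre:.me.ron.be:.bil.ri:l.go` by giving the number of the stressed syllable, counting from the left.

Weights: 7 bil L, 8 ri:l H, 9 go L.
The penult (syllable 8, ri:l) is heavy, so it takes stress.
Primary stress: syllable 8 → te.nu.pre:.me.ron.be:.bil.ˈri:l.go.

8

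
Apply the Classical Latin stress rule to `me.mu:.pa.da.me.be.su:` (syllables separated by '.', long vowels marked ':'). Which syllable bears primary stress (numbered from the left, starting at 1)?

Classical Latin: stress the penult if heavy (long vowel or closed), else the antepenult.
Weights: 5 me L, 6 be L, 7 su: H.
The penult (syllable 6, be) is light, so stress falls on the antepenult (syllable 5, me).
Stress on syllable 5: me.mu:.pa.da.ˈme.be.su:.

5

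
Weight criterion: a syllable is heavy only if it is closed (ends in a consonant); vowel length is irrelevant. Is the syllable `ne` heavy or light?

light

`ne`: short vowel, open (no coda). Open (no coda) → light.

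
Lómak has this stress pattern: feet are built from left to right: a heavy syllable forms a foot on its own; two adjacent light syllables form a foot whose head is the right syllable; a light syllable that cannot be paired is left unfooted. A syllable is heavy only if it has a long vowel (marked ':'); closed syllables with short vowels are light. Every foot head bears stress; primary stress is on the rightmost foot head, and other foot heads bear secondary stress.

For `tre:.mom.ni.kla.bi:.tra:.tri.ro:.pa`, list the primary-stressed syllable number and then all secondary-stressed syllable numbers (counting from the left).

Weights: 1 tre: H, 2 mom L, 3 ni L, 4 kla L, 5 bi: H, 6 tra: H, 7 tri L, 8 ro: H, 9 pa L.
Parse left to right (heavy = foot alone; LL = one foot; stranded L unfooted): (ˈtre:) (mom.ˈni) kla (ˈbi:) (ˈtra:) tri (ˈro:) pa.
Foot heads: 1, 3, 5, 6, 8.
Primary stress on the rightmost head = syllable 8.
Secondary stress on 1, 3, 5, 6: ˌtre:.mom.ˌni.kla.ˌbi:.ˌtra:.tri.ˈro:.pa.

primary 8, secondary 1, 3, 5, 6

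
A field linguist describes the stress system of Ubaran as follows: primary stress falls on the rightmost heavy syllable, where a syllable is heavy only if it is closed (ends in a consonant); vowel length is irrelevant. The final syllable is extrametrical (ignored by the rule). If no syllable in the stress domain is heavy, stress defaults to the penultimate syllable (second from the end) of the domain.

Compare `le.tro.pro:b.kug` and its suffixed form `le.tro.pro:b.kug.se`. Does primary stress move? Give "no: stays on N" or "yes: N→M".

yes: 3→4

Base `le.tro.pro:b.kug` (4 syllables):
  The final syllable (4, kug) is extrametrical; the stress domain is syllables 1–3.
  Weights: 1 le L, 2 tro L, 3 pro:b H.
  Heavy syllables in the domain: 3. The rightmost is syllable 3 (pro:b).
  → primary stress on syllable 3.
Suffixed `le.tro.pro:b.kug.se` (5 syllables):
  The final syllable (5, se) is extrametrical; the stress domain is syllables 1–4.
  Weights: 1 le L, 2 tro L, 3 pro:b H, 4 kug H.
  Heavy syllables in the domain: 3, 4. The rightmost is syllable 4 (kug).
  → primary stress on syllable 4.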